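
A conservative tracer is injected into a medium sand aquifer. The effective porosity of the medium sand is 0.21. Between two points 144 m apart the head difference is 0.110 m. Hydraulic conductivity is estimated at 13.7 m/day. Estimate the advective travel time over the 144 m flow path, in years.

7.91

Hydraulic gradient i = Δh / L = 0.110 / 144 = 0.0007639.
Darcy flux q = K · i = 13.70 × 0.0007639 = 0.01047 m/day.
Seepage velocity v = q / n_e = 0.01047 / 0.21 = 0.04983 m/day.
Travel time t = L / v = 144 / 0.04983 = 2890 days = 7.911 years.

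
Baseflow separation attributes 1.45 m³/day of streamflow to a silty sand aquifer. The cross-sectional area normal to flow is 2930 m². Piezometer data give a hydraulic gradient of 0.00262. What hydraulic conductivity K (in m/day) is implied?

Hydraulic gradient i = 0.00262.
From Q = K·A·i, K = Q / (A·i) = 1.45 / (2930 × 0.002620) = 0.1889 m/day.

0.189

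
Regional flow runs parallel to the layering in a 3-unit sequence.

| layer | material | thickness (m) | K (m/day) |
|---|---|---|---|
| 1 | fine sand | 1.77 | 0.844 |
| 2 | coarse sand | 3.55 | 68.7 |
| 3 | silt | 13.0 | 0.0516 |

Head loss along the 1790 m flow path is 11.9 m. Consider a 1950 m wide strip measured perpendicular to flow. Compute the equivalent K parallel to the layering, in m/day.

Flow is parallel to layering, so each bed carries its own Darcy discharge and the transmissivities add.
Σ(K_i·b_i) = 0.844×1.77 + 68.7×3.55 + 0.0516×13.0 = 246.0 m²/day.
Total thickness b = 18.32 m, so K_eq = Σ(K_i·b_i)/b = 13.43 m/day.

13.4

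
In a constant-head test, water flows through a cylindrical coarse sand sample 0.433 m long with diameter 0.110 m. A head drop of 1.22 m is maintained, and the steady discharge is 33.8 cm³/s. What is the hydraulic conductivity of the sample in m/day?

109

Cross-sectional area A = π·(d/2)² = π × (0.110/2)² = 0.009503 m².
Convert discharge: 33.8 cm³/s = 3.380e-05 m³/s.
Darcy's law rearranged: K = Q·L / (A·Δh) = 3.380e-05 × 0.433 / (0.009503 × 1.22) = 0.001262 m/s = 109.1 m/day.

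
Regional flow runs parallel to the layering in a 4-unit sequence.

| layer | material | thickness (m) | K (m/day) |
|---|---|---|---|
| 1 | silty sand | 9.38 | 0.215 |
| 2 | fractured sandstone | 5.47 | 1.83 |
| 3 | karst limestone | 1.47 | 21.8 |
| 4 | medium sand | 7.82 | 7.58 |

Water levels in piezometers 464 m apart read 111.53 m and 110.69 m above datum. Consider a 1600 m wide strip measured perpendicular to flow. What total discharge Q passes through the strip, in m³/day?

299

Flow is parallel to layering, so each bed carries its own Darcy discharge and the transmissivities add.
Σ(K_i·b_i) = 0.215×9.38 + 1.83×5.47 + 21.8×1.47 + 7.58×7.82 = 103.3 m²/day.
Hydraulic gradient i = (111.53 − 110.69) / 464 = 0.84 / 464 = 0.001810.
Q = Σ(K_i·b_i) · W · i = 103.3 × 1600 × 0.001810 = 299.4 m³/day.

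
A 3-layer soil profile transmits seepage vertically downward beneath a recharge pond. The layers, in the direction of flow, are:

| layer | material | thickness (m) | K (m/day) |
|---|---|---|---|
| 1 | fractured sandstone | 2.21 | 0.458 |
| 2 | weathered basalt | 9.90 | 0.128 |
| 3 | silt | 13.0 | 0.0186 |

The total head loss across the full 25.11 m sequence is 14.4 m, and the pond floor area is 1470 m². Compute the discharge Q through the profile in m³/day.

Flow is perpendicular to layering, so the layers act in series and the equivalent K is the thickness-weighted harmonic mean.
Total thickness L = 2.21 + 9.90 + 13.0 = 25.11 m.
Σ(b_i/K_i) = 2.21/0.458 + 9.90/0.128 + 13.0/0.0186 = 781.1 d.
K_eq = L / Σ(b_i/K_i) = 25.11 / 781.1 = 0.03215 m/day.
Q = K_eq · A · (Δh/L) = 0.03215 × 1470 × (14.4/25.11) = 27.10 m³/day.

27.1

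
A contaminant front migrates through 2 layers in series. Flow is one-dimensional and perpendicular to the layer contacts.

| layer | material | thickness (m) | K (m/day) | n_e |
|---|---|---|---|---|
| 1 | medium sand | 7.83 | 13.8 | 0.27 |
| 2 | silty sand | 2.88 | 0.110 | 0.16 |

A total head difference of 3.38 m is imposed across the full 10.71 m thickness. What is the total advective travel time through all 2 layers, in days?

With flow normal to the layers, continuity requires the same specific discharge q through every layer.
Σ(b_i/K_i) = 7.83/13.8 + 2.88/0.110 = 26.75 d.
q = Δh / Σ(b_i/K_i) = 3.38 / 26.75 = 0.1264 m/day.
In each layer the seepage velocity is v_i = q/n_i, so the layer transit time is t_i = b_i·n_i / q:
  layer 1 (medium sand): t_1 = 7.83 × 0.27 / 0.1264 = 16.73 d
  layer 2 (silty sand): t_2 = 2.88 × 0.16 / 0.1264 = 3.647 d
Total t = Σ t_i = 20.38 days.

20.4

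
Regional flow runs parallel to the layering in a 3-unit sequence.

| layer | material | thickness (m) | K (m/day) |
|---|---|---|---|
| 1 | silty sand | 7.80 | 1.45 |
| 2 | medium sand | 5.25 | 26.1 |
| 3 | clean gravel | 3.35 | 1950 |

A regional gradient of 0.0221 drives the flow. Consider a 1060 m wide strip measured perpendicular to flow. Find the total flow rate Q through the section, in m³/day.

Flow is parallel to layering, so each bed carries its own Darcy discharge and the transmissivities add.
Σ(K_i·b_i) = 1.45×7.80 + 26.1×5.25 + 1950×3.35 = 6681 m²/day.
Hydraulic gradient i = 0.0221.
Q = Σ(K_i·b_i) · W · i = 6681 × 1060 × 0.02210 = 1.565e+05 m³/day.

157000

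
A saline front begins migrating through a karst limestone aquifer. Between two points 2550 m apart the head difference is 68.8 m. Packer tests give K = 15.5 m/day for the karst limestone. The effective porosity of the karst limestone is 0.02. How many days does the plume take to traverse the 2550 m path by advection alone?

122

Hydraulic gradient i = Δh / L = 68.8 / 2550 = 0.02698.
Darcy flux q = K · i = 15.50 × 0.02698 = 0.4182 m/day.
Seepage velocity v = q / n_e = 0.4182 / 0.02 = 20.91 m/day.
Travel time t = L / v = 2550 / 20.91 = 122.0 days.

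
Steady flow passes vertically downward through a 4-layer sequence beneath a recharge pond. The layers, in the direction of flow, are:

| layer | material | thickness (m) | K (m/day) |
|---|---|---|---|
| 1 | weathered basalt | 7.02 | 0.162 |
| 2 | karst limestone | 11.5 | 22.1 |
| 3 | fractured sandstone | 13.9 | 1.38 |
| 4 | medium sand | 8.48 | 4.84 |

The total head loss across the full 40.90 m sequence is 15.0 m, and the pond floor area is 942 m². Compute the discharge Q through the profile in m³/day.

254

Flow is perpendicular to layering, so the layers act in series and the equivalent K is the thickness-weighted harmonic mean.
Total thickness L = 7.02 + 11.5 + 13.9 + 8.48 = 40.90 m.
Σ(b_i/K_i) = 7.02/0.162 + 11.5/22.1 + 13.9/1.38 + 8.48/4.84 = 55.68 d.
K_eq = L / Σ(b_i/K_i) = 40.90 / 55.68 = 0.7346 m/day.
Q = K_eq · A · (Δh/L) = 0.7346 × 942 × (15.0/40.90) = 253.8 m³/day.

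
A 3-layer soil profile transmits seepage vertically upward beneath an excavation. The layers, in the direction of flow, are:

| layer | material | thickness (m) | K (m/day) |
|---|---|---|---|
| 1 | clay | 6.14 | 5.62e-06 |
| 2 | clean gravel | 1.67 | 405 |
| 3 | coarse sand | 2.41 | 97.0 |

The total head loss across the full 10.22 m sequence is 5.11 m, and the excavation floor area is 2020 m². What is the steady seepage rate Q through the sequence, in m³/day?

0.00945

Flow is perpendicular to layering, so the layers act in series and the equivalent K is the thickness-weighted harmonic mean.
Total thickness L = 6.14 + 1.67 + 2.41 = 10.22 m.
Σ(b_i/K_i) = 6.14/5.62e-06 + 1.67/405 + 2.41/97.0 = 1.093e+06 d.
K_eq = L / Σ(b_i/K_i) = 10.22 / 1.093e+06 = 9.354e-06 m/day.
Q = K_eq · A · (Δh/L) = 9.354e-06 × 2020 × (5.11/10.22) = 0.009448 m³/day.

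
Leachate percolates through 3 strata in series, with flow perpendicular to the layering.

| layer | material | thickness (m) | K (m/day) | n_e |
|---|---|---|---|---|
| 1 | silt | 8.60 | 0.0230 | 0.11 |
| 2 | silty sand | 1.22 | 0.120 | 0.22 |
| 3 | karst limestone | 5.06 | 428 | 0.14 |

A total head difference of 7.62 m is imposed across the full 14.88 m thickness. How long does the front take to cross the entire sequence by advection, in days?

With flow normal to the layers, continuity requires the same specific discharge q through every layer.
Σ(b_i/K_i) = 8.60/0.0230 + 1.22/0.120 + 5.06/428 = 384.1 d.
q = Δh / Σ(b_i/K_i) = 7.62 / 384.1 = 0.01984 m/day.
In each layer the seepage velocity is v_i = q/n_i, so the layer transit time is t_i = b_i·n_i / q:
  layer 1 (silt): t_1 = 8.60 × 0.11 / 0.01984 = 47.68 d
  layer 2 (silty sand): t_2 = 1.22 × 0.22 / 0.01984 = 13.53 d
  layer 3 (karst limestone): t_3 = 5.06 × 0.14 / 0.01984 = 35.71 d
Total t = Σ t_i = 96.92 days.

96.9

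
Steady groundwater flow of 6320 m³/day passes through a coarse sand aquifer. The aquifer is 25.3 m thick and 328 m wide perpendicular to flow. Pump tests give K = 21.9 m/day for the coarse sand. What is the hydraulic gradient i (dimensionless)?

Cross-sectional area A = 328 × 25.3 = 8298 m².
From Q = K·A·i, i = Q / (K·A) = 6320 / (21.90 × 8298) = 0.03478.

0.0348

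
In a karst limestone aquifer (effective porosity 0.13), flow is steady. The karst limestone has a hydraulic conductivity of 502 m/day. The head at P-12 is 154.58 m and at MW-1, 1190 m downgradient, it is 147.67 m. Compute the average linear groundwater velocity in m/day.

22.4

Hydraulic gradient i = (154.58 − 147.67) / 1190 = 6.91 / 1190 = 0.005807.
Darcy flux q = K · i = 502.0 × 0.005807 = 2.915 m/day.
Seepage velocity v = q / n_e = 2.915 / 0.13 = 22.42 m/day.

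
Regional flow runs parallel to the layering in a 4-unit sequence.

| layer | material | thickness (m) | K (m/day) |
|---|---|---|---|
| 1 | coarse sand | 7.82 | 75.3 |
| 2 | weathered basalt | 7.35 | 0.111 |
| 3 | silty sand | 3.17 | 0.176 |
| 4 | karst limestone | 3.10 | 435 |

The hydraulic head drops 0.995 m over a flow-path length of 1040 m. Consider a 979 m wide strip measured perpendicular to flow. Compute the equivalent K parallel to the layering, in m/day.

90.4

Flow is parallel to layering, so each bed carries its own Darcy discharge and the transmissivities add.
Σ(K_i·b_i) = 75.3×7.82 + 0.111×7.35 + 0.176×3.17 + 435×3.10 = 1939 m²/day.
Total thickness b = 21.44 m, so K_eq = Σ(K_i·b_i)/b = 90.43 m/day.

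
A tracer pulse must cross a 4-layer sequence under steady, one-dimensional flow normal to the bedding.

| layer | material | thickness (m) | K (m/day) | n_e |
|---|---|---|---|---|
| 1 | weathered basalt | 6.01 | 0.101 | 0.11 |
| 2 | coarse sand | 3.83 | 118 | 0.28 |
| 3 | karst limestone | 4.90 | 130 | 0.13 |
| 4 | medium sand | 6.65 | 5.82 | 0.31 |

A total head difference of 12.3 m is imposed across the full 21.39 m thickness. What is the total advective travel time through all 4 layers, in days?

21.9

With flow normal to the layers, continuity requires the same specific discharge q through every layer.
Σ(b_i/K_i) = 6.01/0.101 + 3.83/118 + 4.90/130 + 6.65/5.82 = 60.72 d.
q = Δh / Σ(b_i/K_i) = 12.3 / 60.72 = 0.2026 m/day.
In each layer the seepage velocity is v_i = q/n_i, so the layer transit time is t_i = b_i·n_i / q:
  layer 1 (weathered basalt): t_1 = 6.01 × 0.11 / 0.2026 = 3.263 d
  layer 2 (coarse sand): t_2 = 3.83 × 0.28 / 0.2026 = 5.294 d
  layer 3 (karst limestone): t_3 = 4.90 × 0.13 / 0.2026 = 3.144 d
  layer 4 (medium sand): t_4 = 6.65 × 0.31 / 0.2026 = 10.18 d
Total t = Σ t_i = 21.88 days.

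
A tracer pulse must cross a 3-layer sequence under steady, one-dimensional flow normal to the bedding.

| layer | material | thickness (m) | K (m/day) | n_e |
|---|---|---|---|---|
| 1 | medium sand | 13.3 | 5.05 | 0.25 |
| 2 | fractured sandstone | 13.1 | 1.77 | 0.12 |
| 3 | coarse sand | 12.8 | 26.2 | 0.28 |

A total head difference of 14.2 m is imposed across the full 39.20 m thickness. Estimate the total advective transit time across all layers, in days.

6.29

With flow normal to the layers, continuity requires the same specific discharge q through every layer.
Σ(b_i/K_i) = 13.3/5.05 + 13.1/1.77 + 12.8/26.2 = 10.52 d.
q = Δh / Σ(b_i/K_i) = 14.2 / 10.52 = 1.349 m/day.
In each layer the seepage velocity is v_i = q/n_i, so the layer transit time is t_i = b_i·n_i / q:
  layer 1 (medium sand): t_1 = 13.3 × 0.25 / 1.349 = 2.464 d
  layer 2 (fractured sandstone): t_2 = 13.1 × 0.12 / 1.349 = 1.165 d
  layer 3 (coarse sand): t_3 = 12.8 × 0.28 / 1.349 = 2.656 d
Total t = Σ t_i = 6.285 days.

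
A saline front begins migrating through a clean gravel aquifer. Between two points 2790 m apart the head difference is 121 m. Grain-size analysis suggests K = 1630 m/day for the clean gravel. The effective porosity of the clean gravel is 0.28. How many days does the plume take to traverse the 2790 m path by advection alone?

Hydraulic gradient i = Δh / L = 121 / 2790 = 0.04337.
Darcy flux q = K · i = 1630 × 0.04337 = 70.69 m/day.
Seepage velocity v = q / n_e = 70.69 / 0.28 = 252.5 m/day.
Travel time t = L / v = 2790 / 252.5 = 11.05 days.

11.1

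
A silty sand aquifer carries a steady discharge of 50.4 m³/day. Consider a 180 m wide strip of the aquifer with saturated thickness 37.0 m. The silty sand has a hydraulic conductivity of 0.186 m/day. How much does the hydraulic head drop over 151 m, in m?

Cross-sectional area A = 180 × 37.0 = 6660 m².
From Q = K·A·i, i = Q / (K·A) = 50.4 / (0.1860 × 6660) = 0.04069.
Head loss Δh = i · L = 0.04069 × 151 = 6.144 m.

6.14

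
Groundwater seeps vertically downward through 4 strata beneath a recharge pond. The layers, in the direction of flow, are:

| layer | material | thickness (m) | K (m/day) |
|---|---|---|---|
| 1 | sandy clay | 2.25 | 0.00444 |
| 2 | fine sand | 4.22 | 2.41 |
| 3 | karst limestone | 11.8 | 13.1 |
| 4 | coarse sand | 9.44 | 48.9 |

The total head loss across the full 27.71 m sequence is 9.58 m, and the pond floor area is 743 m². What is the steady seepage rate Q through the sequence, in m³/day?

14.0

Flow is perpendicular to layering, so the layers act in series and the equivalent K is the thickness-weighted harmonic mean.
Total thickness L = 2.25 + 4.22 + 11.8 + 9.44 = 27.71 m.
Σ(b_i/K_i) = 2.25/0.00444 + 4.22/2.41 + 11.8/13.1 + 9.44/48.9 = 509.6 d.
K_eq = L / Σ(b_i/K_i) = 27.71 / 509.6 = 0.05438 m/day.
Q = K_eq · A · (Δh/L) = 0.05438 × 743 × (9.58/27.71) = 13.97 m³/day.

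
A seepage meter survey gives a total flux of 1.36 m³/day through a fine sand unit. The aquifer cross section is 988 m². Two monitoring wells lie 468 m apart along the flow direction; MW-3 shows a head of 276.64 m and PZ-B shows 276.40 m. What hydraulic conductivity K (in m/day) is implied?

2.68

Hydraulic gradient i = (276.64 − 276.40) / 468 = 0.24 / 468 = 0.0005128.
From Q = K·A·i, K = Q / (A·i) = 1.36 / (988.0 × 0.0005128) = 2.684 m/day.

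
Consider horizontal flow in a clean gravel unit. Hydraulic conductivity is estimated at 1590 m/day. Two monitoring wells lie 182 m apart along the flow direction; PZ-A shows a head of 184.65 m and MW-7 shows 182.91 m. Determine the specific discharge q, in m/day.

Hydraulic gradient i = (184.65 − 182.91) / 182 = 1.74 / 182 = 0.009560.
Specific discharge q = K · i = 1590 × 0.009560 = 15.20 m/day.

15.2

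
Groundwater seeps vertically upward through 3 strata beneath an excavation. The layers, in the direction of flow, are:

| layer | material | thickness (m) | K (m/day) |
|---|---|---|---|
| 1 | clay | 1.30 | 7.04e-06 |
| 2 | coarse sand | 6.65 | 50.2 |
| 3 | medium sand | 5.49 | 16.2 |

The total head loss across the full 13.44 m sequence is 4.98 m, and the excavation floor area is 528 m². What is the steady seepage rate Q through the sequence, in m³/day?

Flow is perpendicular to layering, so the layers act in series and the equivalent K is the thickness-weighted harmonic mean.
Total thickness L = 1.30 + 6.65 + 5.49 = 13.44 m.
Σ(b_i/K_i) = 1.30/7.04e-06 + 6.65/50.2 + 5.49/16.2 = 1.847e+05 d.
K_eq = L / Σ(b_i/K_i) = 13.44 / 1.847e+05 = 7.278e-05 m/day.
Q = K_eq · A · (Δh/L) = 7.278e-05 × 528 × (4.98/13.44) = 0.01424 m³/day.

0.0142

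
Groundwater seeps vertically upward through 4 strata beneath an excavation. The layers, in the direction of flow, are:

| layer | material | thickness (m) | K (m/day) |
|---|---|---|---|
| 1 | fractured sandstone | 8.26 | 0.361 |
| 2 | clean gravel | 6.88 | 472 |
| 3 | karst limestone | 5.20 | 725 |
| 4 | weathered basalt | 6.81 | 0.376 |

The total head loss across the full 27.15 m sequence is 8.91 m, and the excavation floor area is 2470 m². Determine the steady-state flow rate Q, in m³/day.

Flow is perpendicular to layering, so the layers act in series and the equivalent K is the thickness-weighted harmonic mean.
Total thickness L = 8.26 + 6.88 + 5.20 + 6.81 = 27.15 m.
Σ(b_i/K_i) = 8.26/0.361 + 6.88/472 + 5.20/725 + 6.81/0.376 = 41.01 d.
K_eq = L / Σ(b_i/K_i) = 27.15 / 41.01 = 0.6620 m/day.
Q = K_eq · A · (Δh/L) = 0.6620 × 2470 × (8.91/27.15) = 536.6 m³/day.

537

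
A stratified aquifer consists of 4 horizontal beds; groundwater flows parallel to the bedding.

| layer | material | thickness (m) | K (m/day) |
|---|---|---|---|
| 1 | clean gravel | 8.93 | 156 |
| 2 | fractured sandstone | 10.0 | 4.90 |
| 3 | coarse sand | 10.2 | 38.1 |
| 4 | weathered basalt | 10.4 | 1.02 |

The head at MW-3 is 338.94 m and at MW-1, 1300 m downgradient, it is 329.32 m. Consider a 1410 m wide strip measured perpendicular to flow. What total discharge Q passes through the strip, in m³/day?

Flow is parallel to layering, so each bed carries its own Darcy discharge and the transmissivities add.
Σ(K_i·b_i) = 156×8.93 + 4.90×10.0 + 38.1×10.2 + 1.02×10.4 = 1841 m²/day.
Hydraulic gradient i = (338.94 − 329.32) / 1300 = 9.62 / 1300 = 0.007400.
Q = Σ(K_i·b_i) · W · i = 1841 × 1410 × 0.007400 = 19212 m³/day.

19200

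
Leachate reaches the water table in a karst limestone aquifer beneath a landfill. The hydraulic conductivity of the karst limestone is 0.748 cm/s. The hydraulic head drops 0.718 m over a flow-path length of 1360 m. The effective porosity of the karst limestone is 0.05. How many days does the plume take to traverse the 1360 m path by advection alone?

Convert K: 0.748 cm/s × 864 = 646.3 m/day.
Hydraulic gradient i = Δh / L = 0.718 / 1360 = 0.0005279.
Darcy flux q = K · i = 646.3 × 0.0005279 = 0.3412 m/day.
Seepage velocity v = q / n_e = 0.3412 / 0.05 = 6.824 m/day.
Travel time t = L / v = 1360 / 6.824 = 199.3 days.

199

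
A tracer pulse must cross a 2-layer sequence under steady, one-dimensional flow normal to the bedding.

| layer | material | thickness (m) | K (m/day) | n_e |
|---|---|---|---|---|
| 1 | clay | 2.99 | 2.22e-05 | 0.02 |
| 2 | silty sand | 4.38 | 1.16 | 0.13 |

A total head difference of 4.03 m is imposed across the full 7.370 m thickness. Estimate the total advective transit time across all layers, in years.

57.6

With flow normal to the layers, continuity requires the same specific discharge q through every layer.
Σ(b_i/K_i) = 2.99/2.22e-05 + 4.38/1.16 = 1.347e+05 d.
q = Δh / Σ(b_i/K_i) = 4.03 / 1.347e+05 = 2.992e-05 m/day.
In each layer the seepage velocity is v_i = q/n_i, so the layer transit time is t_i = b_i·n_i / q:
  layer 1 (clay): t_1 = 2.99 × 0.02 / 2.992e-05 = 1999 d
  layer 2 (silty sand): t_2 = 4.38 × 0.13 / 2.992e-05 = 19030 d
Total t = Σ t_i = 21029 days = 57.57 years.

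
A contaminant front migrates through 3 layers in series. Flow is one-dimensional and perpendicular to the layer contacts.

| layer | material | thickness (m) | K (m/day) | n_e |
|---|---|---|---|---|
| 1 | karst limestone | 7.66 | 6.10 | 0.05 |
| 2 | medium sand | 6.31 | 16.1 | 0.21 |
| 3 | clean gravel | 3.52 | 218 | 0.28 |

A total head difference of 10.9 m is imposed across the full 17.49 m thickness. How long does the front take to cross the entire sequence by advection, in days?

0.411

With flow normal to the layers, continuity requires the same specific discharge q through every layer.
Σ(b_i/K_i) = 7.66/6.10 + 6.31/16.1 + 3.52/218 = 1.664 d.
q = Δh / Σ(b_i/K_i) = 10.9 / 1.664 = 6.551 m/day.
In each layer the seepage velocity is v_i = q/n_i, so the layer transit time is t_i = b_i·n_i / q:
  layer 1 (karst limestone): t_1 = 7.66 × 0.05 / 6.551 = 0.05846 d
  layer 2 (medium sand): t_2 = 6.31 × 0.21 / 6.551 = 0.2023 d
  layer 3 (clean gravel): t_3 = 3.52 × 0.28 / 6.551 = 0.1504 d
Total t = Σ t_i = 0.4112 days.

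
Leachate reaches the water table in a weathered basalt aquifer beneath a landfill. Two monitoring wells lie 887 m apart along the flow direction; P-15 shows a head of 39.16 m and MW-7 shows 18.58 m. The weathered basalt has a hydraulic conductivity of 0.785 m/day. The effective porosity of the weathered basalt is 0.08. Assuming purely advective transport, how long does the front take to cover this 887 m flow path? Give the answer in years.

Hydraulic gradient i = (39.16 − 18.58) / 887 = 20.58 / 887 = 0.02320.
Darcy flux q = K · i = 0.7850 × 0.02320 = 0.01821 m/day.
Seepage velocity v = q / n_e = 0.01821 / 0.08 = 0.2277 m/day.
Travel time t = L / v = 887 / 0.2277 = 3896 days = 10.67 years.

10.7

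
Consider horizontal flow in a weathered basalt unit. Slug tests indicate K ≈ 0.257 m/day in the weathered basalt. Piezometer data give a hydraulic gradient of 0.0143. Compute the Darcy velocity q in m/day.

Hydraulic gradient i = 0.0143.
Specific discharge q = K · i = 0.2570 × 0.01430 = 0.003675 m/day.

0.00368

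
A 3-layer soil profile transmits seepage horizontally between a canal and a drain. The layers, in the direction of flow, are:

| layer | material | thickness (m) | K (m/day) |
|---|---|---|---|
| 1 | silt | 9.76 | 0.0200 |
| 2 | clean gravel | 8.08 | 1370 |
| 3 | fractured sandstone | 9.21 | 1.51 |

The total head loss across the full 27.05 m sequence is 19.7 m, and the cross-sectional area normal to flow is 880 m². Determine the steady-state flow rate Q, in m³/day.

Flow is perpendicular to layering, so the layers act in series and the equivalent K is the thickness-weighted harmonic mean.
Total thickness L = 9.76 + 8.08 + 9.21 = 27.05 m.
Σ(b_i/K_i) = 9.76/0.0200 + 8.08/1370 + 9.21/1.51 = 494.1 d.
K_eq = L / Σ(b_i/K_i) = 27.05 / 494.1 = 0.05475 m/day.
Q = K_eq · A · (Δh/L) = 0.05475 × 880 × (19.7/27.05) = 35.09 m³/day.

35.1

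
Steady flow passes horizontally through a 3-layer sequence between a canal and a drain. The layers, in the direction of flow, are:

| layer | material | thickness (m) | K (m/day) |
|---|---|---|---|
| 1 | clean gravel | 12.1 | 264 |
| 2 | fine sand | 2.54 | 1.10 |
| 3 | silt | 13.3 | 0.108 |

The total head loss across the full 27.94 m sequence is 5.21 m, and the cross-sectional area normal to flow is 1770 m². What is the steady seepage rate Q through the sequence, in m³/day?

73.5

Flow is perpendicular to layering, so the layers act in series and the equivalent K is the thickness-weighted harmonic mean.
Total thickness L = 12.1 + 2.54 + 13.3 = 27.94 m.
Σ(b_i/K_i) = 12.1/264 + 2.54/1.10 + 13.3/0.108 = 125.5 d.
K_eq = L / Σ(b_i/K_i) = 27.94 / 125.5 = 0.2226 m/day.
Q = K_eq · A · (Δh/L) = 0.2226 × 1770 × (5.21/27.94) = 73.48 m³/day.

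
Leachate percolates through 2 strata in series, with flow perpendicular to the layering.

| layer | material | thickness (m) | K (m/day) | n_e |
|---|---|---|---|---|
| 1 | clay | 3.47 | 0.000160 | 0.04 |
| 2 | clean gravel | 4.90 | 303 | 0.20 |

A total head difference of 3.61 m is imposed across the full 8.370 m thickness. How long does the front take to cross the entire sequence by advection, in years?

With flow normal to the layers, continuity requires the same specific discharge q through every layer.
Σ(b_i/K_i) = 3.47/0.000160 + 4.90/303 = 21688 d.
q = Δh / Σ(b_i/K_i) = 3.61 / 21688 = 0.0001665 m/day.
In each layer the seepage velocity is v_i = q/n_i, so the layer transit time is t_i = b_i·n_i / q:
  layer 1 (clay): t_1 = 3.47 × 0.04 / 0.0001665 = 833.9 d
  layer 2 (clean gravel): t_2 = 4.90 × 0.20 / 0.0001665 = 5887 d
Total t = Σ t_i = 6721 days = 18.40 years.

18.4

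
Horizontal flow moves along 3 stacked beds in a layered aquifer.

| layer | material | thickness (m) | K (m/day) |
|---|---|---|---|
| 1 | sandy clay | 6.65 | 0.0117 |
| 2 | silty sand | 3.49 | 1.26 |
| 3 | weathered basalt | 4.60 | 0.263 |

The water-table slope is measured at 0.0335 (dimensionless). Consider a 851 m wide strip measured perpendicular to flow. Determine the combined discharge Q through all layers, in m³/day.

162

Flow is parallel to layering, so each bed carries its own Darcy discharge and the transmissivities add.
Σ(K_i·b_i) = 0.0117×6.65 + 1.26×3.49 + 0.263×4.60 = 5.685 m²/day.
Hydraulic gradient i = 0.0335.
Q = Σ(K_i·b_i) · W · i = 5.685 × 851 × 0.03350 = 162.1 m³/day.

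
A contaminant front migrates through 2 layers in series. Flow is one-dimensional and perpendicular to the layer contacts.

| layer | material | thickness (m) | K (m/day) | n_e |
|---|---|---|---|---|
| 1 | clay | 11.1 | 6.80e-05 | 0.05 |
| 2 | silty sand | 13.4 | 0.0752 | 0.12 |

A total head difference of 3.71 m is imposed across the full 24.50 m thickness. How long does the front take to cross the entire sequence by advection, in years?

261

With flow normal to the layers, continuity requires the same specific discharge q through every layer.
Σ(b_i/K_i) = 11.1/6.80e-05 + 13.4/0.0752 = 1.634e+05 d.
q = Δh / Σ(b_i/K_i) = 3.71 / 1.634e+05 = 2.270e-05 m/day.
In each layer the seepage velocity is v_i = q/n_i, so the layer transit time is t_i = b_i·n_i / q:
  layer 1 (clay): t_1 = 11.1 × 0.05 / 2.270e-05 = 24446 d
  layer 2 (silty sand): t_2 = 13.4 × 0.12 / 2.270e-05 = 70827 d
Total t = Σ t_i = 95273 days = 260.8 years.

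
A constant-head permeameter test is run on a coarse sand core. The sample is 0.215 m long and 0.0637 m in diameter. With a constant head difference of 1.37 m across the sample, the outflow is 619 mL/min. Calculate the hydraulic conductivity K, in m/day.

43.9

Cross-sectional area A = π·(d/2)² = π × (0.0637/2)² = 0.003187 m².
Convert discharge: 619 mL/min = 1.032e-05 m³/s.
Darcy's law rearranged: K = Q·L / (A·Δh) = 1.032e-05 × 0.215 / (0.003187 × 1.37) = 0.0005080 m/s = 43.89 m/day.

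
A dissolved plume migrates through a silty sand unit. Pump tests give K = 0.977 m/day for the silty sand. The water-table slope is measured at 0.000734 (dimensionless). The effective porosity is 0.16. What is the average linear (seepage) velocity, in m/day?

Hydraulic gradient i = 0.000734.
Darcy flux q = K · i = 0.9770 × 0.0007340 = 0.0007171 m/day.
Seepage velocity v = q / n_e = 0.0007171 / 0.16 = 0.004482 m/day.

0.00448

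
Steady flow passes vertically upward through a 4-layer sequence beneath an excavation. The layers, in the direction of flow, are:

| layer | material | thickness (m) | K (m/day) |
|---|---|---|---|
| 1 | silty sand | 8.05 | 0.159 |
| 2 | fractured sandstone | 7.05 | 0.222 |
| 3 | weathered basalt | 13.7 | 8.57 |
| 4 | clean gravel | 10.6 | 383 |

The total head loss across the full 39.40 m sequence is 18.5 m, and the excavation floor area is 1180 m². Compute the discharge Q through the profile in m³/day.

260

Flow is perpendicular to layering, so the layers act in series and the equivalent K is the thickness-weighted harmonic mean.
Total thickness L = 8.05 + 7.05 + 13.7 + 10.6 = 39.40 m.
Σ(b_i/K_i) = 8.05/0.159 + 7.05/0.222 + 13.7/8.57 + 10.6/383 = 84.01 d.
K_eq = L / Σ(b_i/K_i) = 39.40 / 84.01 = 0.4690 m/day.
Q = K_eq · A · (Δh/L) = 0.4690 × 1180 × (18.5/39.40) = 259.8 m³/day.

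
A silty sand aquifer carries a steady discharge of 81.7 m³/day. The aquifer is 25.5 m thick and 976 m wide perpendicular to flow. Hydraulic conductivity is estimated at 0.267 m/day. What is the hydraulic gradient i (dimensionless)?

0.0123

Cross-sectional area A = 976 × 25.5 = 24888 m².
From Q = K·A·i, i = Q / (K·A) = 81.7 / (0.2670 × 24888) = 0.01229.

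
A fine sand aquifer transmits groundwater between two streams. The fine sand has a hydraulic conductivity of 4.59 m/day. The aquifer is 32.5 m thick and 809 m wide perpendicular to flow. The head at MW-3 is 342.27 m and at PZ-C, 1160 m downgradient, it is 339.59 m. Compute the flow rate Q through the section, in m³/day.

279

Cross-sectional area A = 809 × 32.5 = 26292 m².
Hydraulic gradient i = (342.27 − 339.59) / 1160 = 2.68 / 1160 = 0.002310.
Darcy's law: Q = K · A · i = 4.590 × 26292 × 0.002310 = 278.8 m³/day.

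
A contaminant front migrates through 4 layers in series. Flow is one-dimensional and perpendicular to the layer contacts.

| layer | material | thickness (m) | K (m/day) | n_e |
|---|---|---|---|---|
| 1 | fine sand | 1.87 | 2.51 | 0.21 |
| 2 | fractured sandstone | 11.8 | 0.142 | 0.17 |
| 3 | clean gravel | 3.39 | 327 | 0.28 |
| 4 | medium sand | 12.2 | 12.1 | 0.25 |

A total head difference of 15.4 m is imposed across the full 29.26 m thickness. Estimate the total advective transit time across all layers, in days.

With flow normal to the layers, continuity requires the same specific discharge q through every layer.
Σ(b_i/K_i) = 1.87/2.51 + 11.8/0.142 + 3.39/327 + 12.2/12.1 = 84.86 d.
q = Δh / Σ(b_i/K_i) = 15.4 / 84.86 = 0.1815 m/day.
In each layer the seepage velocity is v_i = q/n_i, so the layer transit time is t_i = b_i·n_i / q:
  layer 1 (fine sand): t_1 = 1.87 × 0.21 / 0.1815 = 2.164 d
  layer 2 (fractured sandstone): t_2 = 11.8 × 0.17 / 0.1815 = 11.05 d
  layer 3 (clean gravel): t_3 = 3.39 × 0.28 / 0.1815 = 5.231 d
  layer 4 (medium sand): t_4 = 12.2 × 0.25 / 0.1815 = 16.81 d
Total t = Σ t_i = 35.26 days.

35.3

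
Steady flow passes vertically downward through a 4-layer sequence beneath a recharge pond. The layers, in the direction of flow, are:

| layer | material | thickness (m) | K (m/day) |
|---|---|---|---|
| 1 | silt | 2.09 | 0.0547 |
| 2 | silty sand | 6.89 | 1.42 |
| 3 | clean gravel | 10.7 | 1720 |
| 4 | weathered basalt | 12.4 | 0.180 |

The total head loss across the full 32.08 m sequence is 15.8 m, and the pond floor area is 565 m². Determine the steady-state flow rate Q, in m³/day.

Flow is perpendicular to layering, so the layers act in series and the equivalent K is the thickness-weighted harmonic mean.
Total thickness L = 2.09 + 6.89 + 10.7 + 12.4 = 32.08 m.
Σ(b_i/K_i) = 2.09/0.0547 + 6.89/1.42 + 10.7/1720 + 12.4/0.180 = 112.0 d.
K_eq = L / Σ(b_i/K_i) = 32.08 / 112.0 = 0.2865 m/day.
Q = K_eq · A · (Δh/L) = 0.2865 × 565 × (15.8/32.08) = 79.74 m³/day.

79.7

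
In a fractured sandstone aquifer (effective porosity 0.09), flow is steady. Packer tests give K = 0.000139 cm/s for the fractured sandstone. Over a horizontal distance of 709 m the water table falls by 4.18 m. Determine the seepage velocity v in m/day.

0.00787

Convert K: 0.000139 cm/s × 864 = 0.1201 m/day.
Hydraulic gradient i = Δh / L = 4.18 / 709 = 0.005896.
Darcy flux q = K · i = 0.1201 × 0.005896 = 0.0007080 m/day.
Seepage velocity v = q / n_e = 0.0007080 / 0.09 = 0.007867 m/day.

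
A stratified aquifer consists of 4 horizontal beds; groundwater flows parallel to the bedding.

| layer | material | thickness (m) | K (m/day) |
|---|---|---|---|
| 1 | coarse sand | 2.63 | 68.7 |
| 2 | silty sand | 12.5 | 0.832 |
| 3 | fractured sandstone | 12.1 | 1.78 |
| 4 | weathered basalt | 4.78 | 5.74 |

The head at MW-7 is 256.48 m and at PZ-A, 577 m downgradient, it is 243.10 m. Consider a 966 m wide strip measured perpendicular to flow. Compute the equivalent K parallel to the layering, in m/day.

7.50

Flow is parallel to layering, so each bed carries its own Darcy discharge and the transmissivities add.
Σ(K_i·b_i) = 68.7×2.63 + 0.832×12.5 + 1.78×12.1 + 5.74×4.78 = 240.1 m²/day.
Total thickness b = 32.01 m, so K_eq = Σ(K_i·b_i)/b = 7.499 m/day.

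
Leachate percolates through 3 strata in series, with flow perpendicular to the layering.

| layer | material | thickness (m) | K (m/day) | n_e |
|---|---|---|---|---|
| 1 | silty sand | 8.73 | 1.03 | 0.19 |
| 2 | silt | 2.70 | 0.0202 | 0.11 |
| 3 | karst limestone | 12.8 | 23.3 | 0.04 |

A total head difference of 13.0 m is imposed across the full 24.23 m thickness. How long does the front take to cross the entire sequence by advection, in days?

With flow normal to the layers, continuity requires the same specific discharge q through every layer.
Σ(b_i/K_i) = 8.73/1.03 + 2.70/0.0202 + 12.8/23.3 = 142.7 d.
q = Δh / Σ(b_i/K_i) = 13.0 / 142.7 = 0.09111 m/day.
In each layer the seepage velocity is v_i = q/n_i, so the layer transit time is t_i = b_i·n_i / q:
  layer 1 (silty sand): t_1 = 8.73 × 0.19 / 0.09111 = 18.21 d
  layer 2 (silt): t_2 = 2.70 × 0.11 / 0.09111 = 3.260 d
  layer 3 (karst limestone): t_3 = 12.8 × 0.04 / 0.09111 = 5.620 d
Total t = Σ t_i = 27.09 days.

27.1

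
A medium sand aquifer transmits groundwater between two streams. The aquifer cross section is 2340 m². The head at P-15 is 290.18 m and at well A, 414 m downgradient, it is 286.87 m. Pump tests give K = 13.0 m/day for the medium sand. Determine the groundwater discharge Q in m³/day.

Hydraulic gradient i = (290.18 − 286.87) / 414 = 3.31 / 414 = 0.007995.
Darcy's law: Q = K · A · i = 13.00 × 2340 × 0.007995 = 243.2 m³/day.

243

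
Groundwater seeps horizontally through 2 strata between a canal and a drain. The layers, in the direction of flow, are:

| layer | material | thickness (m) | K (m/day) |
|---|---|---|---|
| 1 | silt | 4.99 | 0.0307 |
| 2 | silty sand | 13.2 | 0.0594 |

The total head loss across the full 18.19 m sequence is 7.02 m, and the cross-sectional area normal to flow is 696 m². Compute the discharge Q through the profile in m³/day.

12.7

Flow is perpendicular to layering, so the layers act in series and the equivalent K is the thickness-weighted harmonic mean.
Total thickness L = 4.99 + 13.2 = 18.19 m.
Σ(b_i/K_i) = 4.99/0.0307 + 13.2/0.0594 = 384.8 d.
K_eq = L / Σ(b_i/K_i) = 18.19 / 384.8 = 0.04728 m/day.
Q = K_eq · A · (Δh/L) = 0.04728 × 696 × (7.02/18.19) = 12.70 m³/day.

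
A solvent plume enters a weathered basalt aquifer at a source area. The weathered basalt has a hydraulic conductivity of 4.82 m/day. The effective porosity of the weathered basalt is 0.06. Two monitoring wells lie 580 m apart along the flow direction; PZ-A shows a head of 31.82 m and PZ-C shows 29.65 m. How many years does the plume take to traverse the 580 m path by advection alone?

Hydraulic gradient i = (31.82 − 29.65) / 580 = 2.17 / 580 = 0.003741.
Darcy flux q = K · i = 4.820 × 0.003741 = 0.01803 m/day.
Seepage velocity v = q / n_e = 0.01803 / 0.06 = 0.3006 m/day.
Travel time t = L / v = 580 / 0.3006 = 1930 days = 5.283 years.

5.28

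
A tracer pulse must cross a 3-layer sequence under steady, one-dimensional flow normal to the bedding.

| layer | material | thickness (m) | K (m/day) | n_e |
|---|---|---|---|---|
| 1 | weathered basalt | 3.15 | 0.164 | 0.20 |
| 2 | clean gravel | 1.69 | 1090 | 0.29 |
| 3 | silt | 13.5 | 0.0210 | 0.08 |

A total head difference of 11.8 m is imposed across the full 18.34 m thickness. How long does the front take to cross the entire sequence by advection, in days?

123

With flow normal to the layers, continuity requires the same specific discharge q through every layer.
Σ(b_i/K_i) = 3.15/0.164 + 1.69/1090 + 13.5/0.0210 = 662.1 d.
q = Δh / Σ(b_i/K_i) = 11.8 / 662.1 = 0.01782 m/day.
In each layer the seepage velocity is v_i = q/n_i, so the layer transit time is t_i = b_i·n_i / q:
  layer 1 (weathered basalt): t_1 = 3.15 × 0.20 / 0.01782 = 35.35 d
  layer 2 (clean gravel): t_2 = 1.69 × 0.29 / 0.01782 = 27.50 d
  layer 3 (silt): t_3 = 13.5 × 0.08 / 0.01782 = 60.60 d
Total t = Σ t_i = 123.4 days.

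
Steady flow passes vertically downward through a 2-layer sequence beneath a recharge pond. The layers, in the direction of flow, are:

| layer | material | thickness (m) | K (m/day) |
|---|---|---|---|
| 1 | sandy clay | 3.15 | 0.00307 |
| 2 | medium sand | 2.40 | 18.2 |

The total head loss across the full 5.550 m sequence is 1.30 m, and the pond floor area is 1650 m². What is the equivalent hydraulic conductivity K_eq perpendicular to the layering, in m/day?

0.00541

Flow is perpendicular to layering, so the layers act in series and the equivalent K is the thickness-weighted harmonic mean.
Total thickness L = 3.15 + 2.40 = 5.550 m.
Σ(b_i/K_i) = 3.15/0.00307 + 2.40/18.2 = 1026 d.
K_eq = L / Σ(b_i/K_i) = 5.550 / 1026 = 0.005408 m/day.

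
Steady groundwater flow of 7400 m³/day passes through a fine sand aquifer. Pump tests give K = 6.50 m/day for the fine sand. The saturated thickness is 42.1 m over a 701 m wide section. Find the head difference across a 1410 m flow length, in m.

54.4

Cross-sectional area A = 701 × 42.1 = 29512 m².
From Q = K·A·i, i = Q / (K·A) = 7400 / (6.500 × 29512) = 0.03858.
Head loss Δh = i · L = 0.03858 × 1410 = 54.39 m.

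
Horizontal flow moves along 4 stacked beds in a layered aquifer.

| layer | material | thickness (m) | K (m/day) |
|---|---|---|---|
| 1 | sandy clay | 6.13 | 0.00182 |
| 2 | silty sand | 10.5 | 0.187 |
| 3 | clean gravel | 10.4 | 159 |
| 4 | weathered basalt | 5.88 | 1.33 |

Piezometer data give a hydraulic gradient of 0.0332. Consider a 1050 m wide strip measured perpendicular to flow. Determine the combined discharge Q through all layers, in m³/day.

58000

Flow is parallel to layering, so each bed carries its own Darcy discharge and the transmissivities add.
Σ(K_i·b_i) = 0.00182×6.13 + 0.187×10.5 + 159×10.4 + 1.33×5.88 = 1663 m²/day.
Hydraulic gradient i = 0.0332.
Q = Σ(K_i·b_i) · W · i = 1663 × 1050 × 0.03320 = 57986 m³/day.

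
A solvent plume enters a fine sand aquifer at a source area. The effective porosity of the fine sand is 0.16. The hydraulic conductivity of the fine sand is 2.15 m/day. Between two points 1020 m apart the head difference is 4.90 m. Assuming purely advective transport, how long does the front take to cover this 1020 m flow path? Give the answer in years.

43.3

Hydraulic gradient i = Δh / L = 4.90 / 1020 = 0.004804.
Darcy flux q = K · i = 2.150 × 0.004804 = 0.01033 m/day.
Seepage velocity v = q / n_e = 0.01033 / 0.16 = 0.06455 m/day.
Travel time t = L / v = 1020 / 0.06455 = 15801 days = 43.26 years.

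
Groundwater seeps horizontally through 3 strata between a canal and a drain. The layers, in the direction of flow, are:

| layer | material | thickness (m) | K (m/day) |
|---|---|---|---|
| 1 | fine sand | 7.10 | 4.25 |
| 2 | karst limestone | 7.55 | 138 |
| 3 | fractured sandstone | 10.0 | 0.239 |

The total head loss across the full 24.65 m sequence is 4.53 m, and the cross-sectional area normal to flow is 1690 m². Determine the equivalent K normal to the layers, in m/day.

0.566

Flow is perpendicular to layering, so the layers act in series and the equivalent K is the thickness-weighted harmonic mean.
Total thickness L = 7.10 + 7.55 + 10.0 = 24.65 m.
Σ(b_i/K_i) = 7.10/4.25 + 7.55/138 + 10.0/0.239 = 43.57 d.
K_eq = L / Σ(b_i/K_i) = 24.65 / 43.57 = 0.5658 m/day.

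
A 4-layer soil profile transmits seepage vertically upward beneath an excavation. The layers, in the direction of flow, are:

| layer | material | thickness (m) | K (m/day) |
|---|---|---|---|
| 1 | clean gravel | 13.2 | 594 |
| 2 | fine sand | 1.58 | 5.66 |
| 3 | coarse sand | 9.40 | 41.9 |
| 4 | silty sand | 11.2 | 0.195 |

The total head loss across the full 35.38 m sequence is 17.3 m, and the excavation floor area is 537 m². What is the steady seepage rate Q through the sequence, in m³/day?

160

Flow is perpendicular to layering, so the layers act in series and the equivalent K is the thickness-weighted harmonic mean.
Total thickness L = 13.2 + 1.58 + 9.40 + 11.2 = 35.38 m.
Σ(b_i/K_i) = 13.2/594 + 1.58/5.66 + 9.40/41.9 + 11.2/0.195 = 57.96 d.
K_eq = L / Σ(b_i/K_i) = 35.38 / 57.96 = 0.6104 m/day.
Q = K_eq · A · (Δh/L) = 0.6104 × 537 × (17.3/35.38) = 160.3 m³/day.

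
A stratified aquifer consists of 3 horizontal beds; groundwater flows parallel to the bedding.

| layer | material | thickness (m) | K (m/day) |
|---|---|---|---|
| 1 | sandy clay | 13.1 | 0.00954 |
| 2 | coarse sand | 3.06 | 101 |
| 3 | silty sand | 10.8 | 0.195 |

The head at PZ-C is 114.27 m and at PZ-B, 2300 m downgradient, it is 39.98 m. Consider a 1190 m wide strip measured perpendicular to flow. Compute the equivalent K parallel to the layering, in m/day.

11.5

Flow is parallel to layering, so each bed carries its own Darcy discharge and the transmissivities add.
Σ(K_i·b_i) = 0.00954×13.1 + 101×3.06 + 0.195×10.8 = 311.3 m²/day.
Total thickness b = 26.96 m, so K_eq = Σ(K_i·b_i)/b = 11.55 m/day.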